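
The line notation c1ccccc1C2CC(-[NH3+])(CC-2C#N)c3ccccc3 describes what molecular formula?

C18H19N2+

Heavy atoms from the SMILES: 18 C, 2 N.
Implicit hydrogens by atom environment:
  10 × C (aromatic): 1 H each → 10
  2 × C: 2 H each → 4
  2 × C: 1 H each → 2
  2 × C: no H
  2 × C (aromatic): no H
  1 × N (charge +1): 3 H
  1 × N: no H
  Total hydrogens = 19.
Net charge +1.
Molecular formula: C18H19N2+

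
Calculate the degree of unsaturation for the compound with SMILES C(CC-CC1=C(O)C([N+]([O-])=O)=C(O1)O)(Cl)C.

4

Molecular formula from the SMILES: C9H12ClNO5.
DoU = (2C + 2 + N − H − X)/2 = (2·9 + 2 + 1 − 12 − 1)/2 = 8/2 = 4.
(Structurally: 1 ring(s) + 3 π bond(s) = 4.)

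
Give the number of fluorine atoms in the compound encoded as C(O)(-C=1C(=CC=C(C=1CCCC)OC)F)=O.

The symbol for fluorine appears 1 time in the SMILES.

1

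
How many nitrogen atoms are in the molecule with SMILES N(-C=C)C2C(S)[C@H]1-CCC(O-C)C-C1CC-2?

1

The symbol for nitrogen appears 1 time in the SMILES.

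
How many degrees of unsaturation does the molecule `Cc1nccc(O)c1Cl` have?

Molecular formula from the SMILES: C6H6ClNO.
DoU = (2C + 2 + N − H − X)/2 = (2·6 + 2 + 1 − 6 − 1)/2 = 8/2 = 4.
(Structurally: 1 ring(s) + 3 π bond(s) = 4.)

4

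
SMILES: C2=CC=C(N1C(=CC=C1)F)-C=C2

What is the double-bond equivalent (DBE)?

Molecular formula from the SMILES: C10H8FN.
DoU = (2C + 2 + N − H − X)/2 = (2·10 + 2 + 1 − 8 − 1)/2 = 14/2 = 7.
(Structurally: 2 ring(s) + 5 π bond(s) = 7.)

7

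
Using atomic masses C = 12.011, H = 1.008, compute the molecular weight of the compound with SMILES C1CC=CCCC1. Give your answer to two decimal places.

Molecular formula: C7H12.
M = 7×12.011 + 12×1.008 = 96.17 g/mol.

96.17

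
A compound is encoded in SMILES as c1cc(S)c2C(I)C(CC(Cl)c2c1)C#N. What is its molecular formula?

C11H9ClINS

Heavy atoms from the SMILES: 11 C, 1 Cl, 1 I, 1 N, 1 S.
Implicit hydrogens by atom environment:
  3 × C (aromatic): 1 H each → 3
  3 × C: 1 H each → 3
  3 × C (aromatic): no H
  1 × C: 2 H
  1 × C: no H
  1 × Cl: no H
  1 × I: no H
  1 × N: no H
  1 × S: 1 H
  Total hydrogens = 9.
Molecular formula: C11H9ClINS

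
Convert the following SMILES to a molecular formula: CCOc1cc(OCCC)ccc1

C11H16O2

Heavy atoms from the SMILES: 11 C, 2 O.
Implicit hydrogens by atom environment:
  4 × C (aromatic): 1 H each → 4
  3 × C: 2 H each → 6
  2 × C: 3 H each → 6
  2 × C (aromatic): no H
  2 × O: no H
  Total hydrogens = 16.
Molecular formula: C11H16O2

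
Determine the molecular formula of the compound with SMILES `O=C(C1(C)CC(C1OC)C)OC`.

Heavy atoms from the SMILES: 9 C, 3 O.
Implicit hydrogens by atom environment:
  4 × C: 3 H each → 12
  3 × O: no H
  2 × C: 1 H each → 2
  2 × C: no H
  1 × C: 2 H
  Total hydrogens = 16.
Molecular formula: C9H16O3

C9H16O3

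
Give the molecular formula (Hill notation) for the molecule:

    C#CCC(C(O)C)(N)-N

C6H12N2O

Heavy atoms from the SMILES: 6 C, 2 N, 1 O.
Implicit hydrogens by atom environment:
  2 × C: 1 H each → 2
  2 × C: no H
  2 × N: 2 H each → 4
  1 × C: 3 H
  1 × C: 2 H
  1 × O: 1 H
  Total hydrogens = 12.
Molecular formula: C6H12N2O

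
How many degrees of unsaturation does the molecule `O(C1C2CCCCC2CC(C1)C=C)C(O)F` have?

3

Molecular formula from the SMILES: C13H21FO2.
DoU = (2C + 2 + N − H − X)/2 = (2·13 + 2 + 0 − 21 − 1)/2 = 6/2 = 3.
(Structurally: 2 ring(s) + 1 π bond(s) = 3.)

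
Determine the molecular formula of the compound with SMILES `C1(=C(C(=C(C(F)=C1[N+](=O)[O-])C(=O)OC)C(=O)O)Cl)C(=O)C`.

C11H7ClFNO7

Heavy atoms from the SMILES: 11 C, 1 Cl, 1 F, 1 N, 7 O.
Implicit hydrogens by atom environment:
  6 × C (aromatic): no H
  5 × O: no H
  3 × C: no H
  2 × C: 3 H each → 6
  1 × Cl: no H
  1 × F: no H
  1 × N (charge +1): no H
  1 × O: 1 H
  1 × O (charge -1): no H
  Total hydrogens = 7.
Molecular formula: C11H7ClFNO7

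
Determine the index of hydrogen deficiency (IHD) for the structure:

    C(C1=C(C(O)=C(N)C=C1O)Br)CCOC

4

Molecular formula from the SMILES: C10H14BrNO3.
DoU = (2C + 2 + N − H − X)/2 = (2·10 + 2 + 1 − 14 − 1)/2 = 8/2 = 4.
(Structurally: 1 ring(s) + 3 π bond(s) = 4.)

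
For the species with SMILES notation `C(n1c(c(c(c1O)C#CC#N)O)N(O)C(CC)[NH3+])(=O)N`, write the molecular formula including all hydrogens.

C11H14N5O4+

Heavy atoms from the SMILES: 11 C, 5 N, 4 O.
Implicit hydrogens by atom environment:
  4 × C (aromatic): no H
  4 × C: no H
  3 × O: 1 H each → 3
  2 × N: no H
  1 × C: 3 H
  1 × C: 2 H
  1 × C: 1 H
  1 × N (charge +1): 3 H
  1 × N: 2 H
  1 × N (aromatic): no H
  1 × O: no H
  Total hydrogens = 14.
Net charge +1.
Molecular formula: C11H14N5O4+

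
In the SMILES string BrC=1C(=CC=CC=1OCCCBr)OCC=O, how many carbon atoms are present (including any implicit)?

The symbol for carbon appears 11 times in the SMILES.

11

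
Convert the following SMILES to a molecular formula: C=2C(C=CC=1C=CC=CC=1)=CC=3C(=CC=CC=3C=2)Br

Heavy atoms from the SMILES: 1 Br, 18 C.
Implicit hydrogens by atom environment:
  11 × C (aromatic): 1 H each → 11
  5 × C (aromatic): no H
  2 × C: 1 H each → 2
  1 × Br: no H
  Total hydrogens = 13.
Molecular formula: C18H13Br

C18H13Br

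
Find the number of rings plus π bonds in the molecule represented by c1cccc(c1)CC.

Molecular formula from the SMILES: C8H10.
DoU = (2C + 2 + N − H − X)/2 = (2·8 + 2 + 0 − 10 − 0)/2 = 8/2 = 4.
(Structurally: 1 ring(s) + 3 π bond(s) = 4.)

4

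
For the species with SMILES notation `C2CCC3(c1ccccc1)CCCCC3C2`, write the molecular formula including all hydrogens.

C16H22

Heavy atoms from the SMILES: 16 C.
Implicit hydrogens by atom environment:
  8 × C: 2 H each → 16
  5 × C (aromatic): 1 H each → 5
  1 × C: 1 H
  1 × C: no H
  1 × C (aromatic): no H
  Total hydrogens = 22.
Molecular formula: C16H22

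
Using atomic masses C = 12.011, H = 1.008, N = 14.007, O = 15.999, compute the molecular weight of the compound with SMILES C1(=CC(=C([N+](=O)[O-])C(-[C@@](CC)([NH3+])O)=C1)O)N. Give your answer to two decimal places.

228.23

Molecular formula: C9H14N3O4+.
M = 9×12.011 + 14×1.008 + 3×14.007 + 4×15.999 = 228.23 g/mol.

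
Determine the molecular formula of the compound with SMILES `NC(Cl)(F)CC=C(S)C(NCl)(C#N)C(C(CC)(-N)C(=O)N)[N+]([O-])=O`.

C11H17Cl2FN6O3S

Heavy atoms from the SMILES: 11 C, 2 Cl, 1 F, 6 N, 3 O, 1 S.
Implicit hydrogens by atom environment:
  6 × C: no H
  3 × N: 2 H each → 6
  2 × C: 2 H each → 4
  2 × C: 1 H each → 2
  2 × Cl: no H
  2 × O: no H
  1 × C: 3 H
  1 × F: no H
  1 × N: 1 H
  1 × N (charge +1): no H
  1 × N: no H
  1 × O (charge -1): no H
  1 × S: 1 H
  Total hydrogens = 17.
Molecular formula: C11H17Cl2FN6O3S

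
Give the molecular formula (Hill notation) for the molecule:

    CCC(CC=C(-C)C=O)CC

Heavy atoms from the SMILES: 10 C, 1 O.
Implicit hydrogens by atom environment:
  3 × C: 3 H each → 9
  3 × C: 2 H each → 6
  3 × C: 1 H each → 3
  1 × C: no H
  1 × O: no H
  Total hydrogens = 18.
Molecular formula: C10H18O

C10H18O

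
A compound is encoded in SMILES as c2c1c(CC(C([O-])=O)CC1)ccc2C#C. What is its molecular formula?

C13H11O2-

Heavy atoms from the SMILES: 13 C, 2 O.
Implicit hydrogens by atom environment:
  3 × C: 2 H each → 6
  3 × C (aromatic): 1 H each → 3
  3 × C (aromatic): no H
  2 × C: 1 H each → 2
  2 × C: no H
  1 × O: no H
  1 × O (charge -1): no H
  Total hydrogens = 11.
Net charge -1.
Molecular formula: C13H11O2-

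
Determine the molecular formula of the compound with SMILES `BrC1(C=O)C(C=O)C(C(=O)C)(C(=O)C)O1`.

C9H9BrO5

Heavy atoms from the SMILES: 1 Br, 9 C, 5 O.
Implicit hydrogens by atom environment:
  5 × O: no H
  4 × C: no H
  3 × C: 1 H each → 3
  2 × C: 3 H each → 6
  1 × Br: no H
  Total hydrogens = 9.
Molecular formula: C9H9BrO5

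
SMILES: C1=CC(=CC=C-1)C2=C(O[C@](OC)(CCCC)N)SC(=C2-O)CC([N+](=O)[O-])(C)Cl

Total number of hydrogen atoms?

25

Hydrogens are implicit in SMILES; fill each atom to its normal valence:
  5 × C (aromatic): 1 H each → 5
  5 × C (aromatic): no H
  4 × C: 2 H each → 8
  3 × C: 3 H each → 9
  3 × O: no H
  2 × C: no H
  1 × Cl: no H
  1 × N: 2 H
  1 × N (charge +1): no H
  1 × O: 1 H
  1 × O (charge -1): no H
  1 × S (aromatic): no H
  Total hydrogens = 25.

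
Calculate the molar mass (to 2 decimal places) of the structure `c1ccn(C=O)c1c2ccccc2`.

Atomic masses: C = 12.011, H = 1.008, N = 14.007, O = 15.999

171.20

Molecular formula: C11H9NO.
M = 11×12.011 + 9×1.008 + 1×14.007 + 1×15.999 = 171.20 g/mol.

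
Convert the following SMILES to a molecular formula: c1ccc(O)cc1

C6H6O

Heavy atoms from the SMILES: 6 C, 1 O.
Implicit hydrogens by atom environment:
  5 × C (aromatic): 1 H each → 5
  1 × C (aromatic): no H
  1 × O: 1 H
  Total hydrogens = 6.
Molecular formula: C6H6O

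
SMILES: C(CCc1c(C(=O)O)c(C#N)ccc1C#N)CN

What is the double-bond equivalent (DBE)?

9

Molecular formula from the SMILES: C13H13N3O2.
DoU = (2C + 2 + N − H − X)/2 = (2·13 + 2 + 3 − 13 − 0)/2 = 18/2 = 9.
(Structurally: 1 ring(s) + 8 π bond(s) = 9.)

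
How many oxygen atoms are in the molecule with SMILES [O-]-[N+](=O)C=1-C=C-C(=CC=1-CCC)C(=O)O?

4

The symbol for oxygen appears 4 times in the SMILES.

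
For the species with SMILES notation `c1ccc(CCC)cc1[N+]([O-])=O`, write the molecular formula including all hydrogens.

Heavy atoms from the SMILES: 9 C, 1 N, 2 O.
Implicit hydrogens by atom environment:
  4 × C (aromatic): 1 H each → 4
  2 × C: 2 H each → 4
  2 × C (aromatic): no H
  1 × C: 3 H
  1 × N (charge +1): no H
  1 × O: no H
  1 × O (charge -1): no H
  Total hydrogens = 11.
Molecular formula: C9H11NO2

C9H11NO2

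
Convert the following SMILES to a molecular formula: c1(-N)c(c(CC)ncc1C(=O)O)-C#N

Heavy atoms from the SMILES: 9 C, 3 N, 2 O.
Implicit hydrogens by atom environment:
  4 × C (aromatic): no H
  2 × C: no H
  1 × C: 3 H
  1 × C: 2 H
  1 × C (aromatic): 1 H
  1 × N: 2 H
  1 × N (aromatic): no H
  1 × N: no H
  1 × O: 1 H
  1 × O: no H
  Total hydrogens = 9.
Molecular formula: C9H9N3O2

C9H9N3O2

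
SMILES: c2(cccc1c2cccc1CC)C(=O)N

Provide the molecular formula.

Heavy atoms from the SMILES: 13 C, 1 N, 1 O.
Implicit hydrogens by atom environment:
  6 × C (aromatic): 1 H each → 6
  4 × C (aromatic): no H
  1 × C: 3 H
  1 × C: 2 H
  1 × C: no H
  1 × N: 2 H
  1 × O: no H
  Total hydrogens = 13.
Molecular formula: C13H13NO

C13H13NO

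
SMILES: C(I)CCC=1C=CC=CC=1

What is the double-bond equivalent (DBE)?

Molecular formula from the SMILES: C9H11I.
DoU = (2C + 2 + N − H − X)/2 = (2·9 + 2 + 0 − 11 − 1)/2 = 8/2 = 4.
(Structurally: 1 ring(s) + 3 π bond(s) = 4.)

4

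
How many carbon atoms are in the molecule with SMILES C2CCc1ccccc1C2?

The symbol for carbon appears 10 times in the SMILES. Lowercase c denotes aromatic carbon and counts toward C.

10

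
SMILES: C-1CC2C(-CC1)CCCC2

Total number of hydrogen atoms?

18

Hydrogens are implicit in SMILES; fill each atom to its normal valence:
  8 × C: 2 H each → 16
  2 × C: 1 H each → 2
  Total hydrogens = 18.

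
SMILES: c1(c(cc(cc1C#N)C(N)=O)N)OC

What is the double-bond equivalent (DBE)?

7

Molecular formula from the SMILES: C9H9N3O2.
DoU = (2C + 2 + N − H − X)/2 = (2·9 + 2 + 3 − 9 − 0)/2 = 14/2 = 7.
(Structurally: 1 ring(s) + 6 π bond(s) = 7.)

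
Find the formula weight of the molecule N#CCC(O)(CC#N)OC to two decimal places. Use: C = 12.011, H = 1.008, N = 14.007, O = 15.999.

140.14

Molecular formula: C6H8N2O2.
M = 6×12.011 + 8×1.008 + 2×14.007 + 2×15.999 = 140.14 g/mol.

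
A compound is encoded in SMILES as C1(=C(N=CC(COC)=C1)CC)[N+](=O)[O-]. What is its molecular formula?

C9H12N2O3

Heavy atoms from the SMILES: 9 C, 2 N, 3 O.
Implicit hydrogens by atom environment:
  3 × C (aromatic): no H
  2 × C: 3 H each → 6
  2 × C: 2 H each → 4
  2 × C (aromatic): 1 H each → 2
  2 × O: no H
  1 × N (aromatic): no H
  1 × N (charge +1): no H
  1 × O (charge -1): no H
  Total hydrogens = 12.
Molecular formula: C9H12N2O3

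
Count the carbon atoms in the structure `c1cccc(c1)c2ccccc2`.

12

The symbol for carbon appears 12 times in the SMILES. Lowercase c denotes aromatic carbon and counts toward C.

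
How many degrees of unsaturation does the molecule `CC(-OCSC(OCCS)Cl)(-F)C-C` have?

Molecular formula from the SMILES: C8H16ClFO2S2.
DoU = (2C + 2 + N − H − X)/2 = (2·8 + 2 + 0 − 16 − 2)/2 = 0/2 = 0.
(Structurally: 0 ring(s) + 0 π bond(s) = 0.)

0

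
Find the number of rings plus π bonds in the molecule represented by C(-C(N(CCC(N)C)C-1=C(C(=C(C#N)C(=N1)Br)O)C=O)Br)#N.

9

Molecular formula from the SMILES: C13H13Br2N5O2.
DoU = (2C + 2 + N − H − X)/2 = (2·13 + 2 + 5 − 13 − 2)/2 = 18/2 = 9.
(Structurally: 1 ring(s) + 8 π bond(s) = 9.)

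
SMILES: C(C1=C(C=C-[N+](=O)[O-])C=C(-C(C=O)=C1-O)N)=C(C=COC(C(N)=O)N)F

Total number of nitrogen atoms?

4

The symbol for nitrogen appears 4 times in the SMILES.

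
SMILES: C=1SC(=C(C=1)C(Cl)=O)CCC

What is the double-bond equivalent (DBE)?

Molecular formula from the SMILES: C8H9ClOS.
DoU = (2C + 2 + N − H − X)/2 = (2·8 + 2 + 0 − 9 − 1)/2 = 8/2 = 4.
(Structurally: 1 ring(s) + 3 π bond(s) = 4.)

4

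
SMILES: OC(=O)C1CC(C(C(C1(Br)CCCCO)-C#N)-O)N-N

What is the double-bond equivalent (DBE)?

Molecular formula from the SMILES: C12H20BrN3O4.
DoU = (2C + 2 + N − H − X)/2 = (2·12 + 2 + 3 − 20 − 1)/2 = 8/2 = 4.
(Structurally: 1 ring(s) + 3 π bond(s) = 4.)

4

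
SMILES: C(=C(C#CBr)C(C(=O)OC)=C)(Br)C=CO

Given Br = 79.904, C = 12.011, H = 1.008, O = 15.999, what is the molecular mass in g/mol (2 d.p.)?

335.98

Molecular formula: C10H8Br2O3.
M = 2×79.904 + 10×12.011 + 8×1.008 + 3×15.999 = 335.98 g/mol.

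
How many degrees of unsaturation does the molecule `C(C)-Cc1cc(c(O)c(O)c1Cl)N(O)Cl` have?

Molecular formula from the SMILES: C9H11Cl2NO3.
DoU = (2C + 2 + N − H − X)/2 = (2·9 + 2 + 1 − 11 − 2)/2 = 8/2 = 4.
(Structurally: 1 ring(s) + 3 π bond(s) = 4.)

4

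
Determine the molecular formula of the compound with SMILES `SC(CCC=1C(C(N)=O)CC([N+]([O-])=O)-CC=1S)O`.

C10H16N2O4S2

Heavy atoms from the SMILES: 10 C, 2 N, 4 O, 2 S.
Implicit hydrogens by atom environment:
  4 × C: 2 H each → 8
  3 × C: 1 H each → 3
  3 × C: no H
  2 × O: no H
  2 × S: 1 H each → 2
  1 × N: 2 H
  1 × N (charge +1): no H
  1 × O: 1 H
  1 × O (charge -1): no H
  Total hydrogens = 16.
Molecular formula: C10H16N2O4S2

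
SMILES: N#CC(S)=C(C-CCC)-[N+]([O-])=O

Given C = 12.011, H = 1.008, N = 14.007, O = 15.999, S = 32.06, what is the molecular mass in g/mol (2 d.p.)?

Molecular formula: C7H10N2O2S.
M = 7×12.011 + 10×1.008 + 2×14.007 + 2×15.999 + 1×32.06 = 186.23 g/mol.

186.23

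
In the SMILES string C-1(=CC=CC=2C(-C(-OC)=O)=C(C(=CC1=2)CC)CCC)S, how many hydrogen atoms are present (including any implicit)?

Hydrogens are implicit in SMILES; fill each atom to its normal valence:
  6 × C (aromatic): no H
  4 × C (aromatic): 1 H each → 4
  3 × C: 3 H each → 9
  3 × C: 2 H each → 6
  2 × O: no H
  1 × C: no H
  1 × S: 1 H
  Total hydrogens = 20.

20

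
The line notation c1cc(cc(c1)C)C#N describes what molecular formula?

C8H7N

Heavy atoms from the SMILES: 8 C, 1 N.
Implicit hydrogens by atom environment:
  4 × C (aromatic): 1 H each → 4
  2 × C (aromatic): no H
  1 × C: 3 H
  1 × C: no H
  1 × N: no H
  Total hydrogens = 7.
Molecular formula: C8H7N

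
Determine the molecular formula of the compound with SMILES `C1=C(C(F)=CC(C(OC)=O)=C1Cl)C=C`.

C10H8ClFO2

Heavy atoms from the SMILES: 10 C, 1 Cl, 1 F, 2 O.
Implicit hydrogens by atom environment:
  4 × C (aromatic): no H
  2 × C (aromatic): 1 H each → 2
  2 × O: no H
  1 × C: 3 H
  1 × C: 2 H
  1 × C: 1 H
  1 × C: no H
  1 × Cl: no H
  1 × F: no H
  Total hydrogens = 8.
Molecular formula: C10H8ClFO2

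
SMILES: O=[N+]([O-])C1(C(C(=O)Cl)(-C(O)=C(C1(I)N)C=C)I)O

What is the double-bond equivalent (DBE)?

5

Molecular formula from the SMILES: C8H7ClI2N2O5.
DoU = (2C + 2 + N − H − X)/2 = (2·8 + 2 + 2 − 7 − 3)/2 = 10/2 = 5.
(Structurally: 1 ring(s) + 4 π bond(s) = 5.)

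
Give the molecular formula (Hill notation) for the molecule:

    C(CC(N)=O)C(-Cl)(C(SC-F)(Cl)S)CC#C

C9H12Cl2FNOS2

Heavy atoms from the SMILES: 9 C, 2 Cl, 1 F, 1 N, 1 O, 2 S.
Implicit hydrogens by atom environment:
  4 × C: 2 H each → 8
  4 × C: no H
  2 × Cl: no H
  1 × C: 1 H
  1 × F: no H
  1 × N: 2 H
  1 × O: no H
  1 × S: 1 H
  1 × S: no H
  Total hydrogens = 12.
Molecular formula: C9H12Cl2FNOS2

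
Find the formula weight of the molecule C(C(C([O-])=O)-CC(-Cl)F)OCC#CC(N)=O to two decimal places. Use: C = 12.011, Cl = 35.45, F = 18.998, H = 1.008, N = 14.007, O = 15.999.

Molecular formula: C9H10ClFNO4-.
M = 9×12.011 + 1×35.45 + 1×18.998 + 10×1.008 + 1×14.007 + 4×15.999 = 250.63 g/mol.

250.63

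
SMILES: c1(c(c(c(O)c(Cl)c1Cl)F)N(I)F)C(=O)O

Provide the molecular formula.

C7H2Cl2F2INO3

Heavy atoms from the SMILES: 7 C, 2 Cl, 2 F, 1 I, 1 N, 3 O.
Implicit hydrogens by atom environment:
  6 × C (aromatic): no H
  2 × Cl: no H
  2 × F: no H
  2 × O: 1 H each → 2
  1 × C: no H
  1 × I: no H
  1 × N: no H
  1 × O: no H
  Total hydrogens = 2.
Molecular formula: C7H2Cl2F2INO3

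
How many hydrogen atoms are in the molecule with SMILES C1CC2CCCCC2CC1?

Hydrogens are implicit in SMILES; fill each atom to its normal valence:
  8 × C: 2 H each → 16
  2 × C: 1 H each → 2
  Total hydrogens = 18.

18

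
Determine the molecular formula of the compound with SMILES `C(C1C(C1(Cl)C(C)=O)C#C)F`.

Heavy atoms from the SMILES: 8 C, 1 Cl, 1 F, 1 O.
Implicit hydrogens by atom environment:
  3 × C: 1 H each → 3
  3 × C: no H
  1 × C: 3 H
  1 × C: 2 H
  1 × Cl: no H
  1 × F: no H
  1 × O: no H
  Total hydrogens = 8.
Molecular formula: C8H8ClFO

C8H8ClFO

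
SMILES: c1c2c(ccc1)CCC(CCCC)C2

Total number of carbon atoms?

14

The symbol for carbon appears 14 times in the SMILES. Lowercase c denotes aromatic carbon and counts toward C.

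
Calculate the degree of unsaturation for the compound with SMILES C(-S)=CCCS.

1

Molecular formula from the SMILES: C4H8S2.
DoU = (2C + 2 + N − H − X)/2 = (2·4 + 2 + 0 − 8 − 0)/2 = 2/2 = 1.
(Structurally: 0 ring(s) + 1 π bond(s) = 1.)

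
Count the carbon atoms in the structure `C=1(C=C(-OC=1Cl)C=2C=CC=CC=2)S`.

The symbol for carbon appears 10 times in the SMILES. (Cl is a single chlorine, not C + l.)

10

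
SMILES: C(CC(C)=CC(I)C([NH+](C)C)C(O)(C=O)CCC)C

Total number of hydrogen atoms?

29

Hydrogens are implicit in SMILES; fill each atom to its normal valence:
  5 × C: 3 H each → 15
  4 × C: 2 H each → 8
  4 × C: 1 H each → 4
  2 × C: no H
  1 × I: no H
  1 × N (charge +1): 1 H
  1 × O: 1 H
  1 × O: no H
  Total hydrogens = 29.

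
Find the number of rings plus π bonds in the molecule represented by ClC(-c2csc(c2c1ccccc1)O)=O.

Molecular formula from the SMILES: C11H7ClO2S.
DoU = (2C + 2 + N − H − X)/2 = (2·11 + 2 + 0 − 7 − 1)/2 = 16/2 = 8.
(Structurally: 2 ring(s) + 6 π bond(s) = 8.)

8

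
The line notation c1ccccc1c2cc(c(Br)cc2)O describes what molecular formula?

C12H9BrO

Heavy atoms from the SMILES: 1 Br, 12 C, 1 O.
Implicit hydrogens by atom environment:
  8 × C (aromatic): 1 H each → 8
  4 × C (aromatic): no H
  1 × Br: no H
  1 × O: 1 H
  Total hydrogens = 9.
Molecular formula: C12H9BrO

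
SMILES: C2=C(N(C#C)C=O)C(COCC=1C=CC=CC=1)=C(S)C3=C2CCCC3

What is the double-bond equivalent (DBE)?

12

Molecular formula from the SMILES: C21H21NO2S.
DoU = (2C + 2 + N − H − X)/2 = (2·21 + 2 + 1 − 21 − 0)/2 = 24/2 = 12.
(Structurally: 3 ring(s) + 9 π bond(s) = 12.)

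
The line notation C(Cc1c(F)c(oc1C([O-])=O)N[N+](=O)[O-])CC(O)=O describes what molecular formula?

Heavy atoms from the SMILES: 9 C, 1 F, 2 N, 7 O.
Implicit hydrogens by atom environment:
  4 × C (aromatic): no H
  3 × C: 2 H each → 6
  3 × O: no H
  2 × C: no H
  2 × O (charge -1): no H
  1 × F: no H
  1 × N: 1 H
  1 × N (charge +1): no H
  1 × O: 1 H
  1 × O (aromatic): no H
  Total hydrogens = 8.
Net charge -1.
Molecular formula: C9H8FN2O7-

C9H8FN2O7-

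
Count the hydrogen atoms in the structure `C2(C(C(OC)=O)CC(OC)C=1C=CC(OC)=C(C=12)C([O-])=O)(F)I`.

Hydrogens are implicit in SMILES; fill each atom to its normal valence:
  5 × O: no H
  4 × C (aromatic): no H
  3 × C: 3 H each → 9
  3 × C: no H
  2 × C (aromatic): 1 H each → 2
  2 × C: 1 H each → 2
  1 × C: 2 H
  1 × F: no H
  1 × I: no H
  1 × O (charge -1): no H
  Total hydrogens = 15.

15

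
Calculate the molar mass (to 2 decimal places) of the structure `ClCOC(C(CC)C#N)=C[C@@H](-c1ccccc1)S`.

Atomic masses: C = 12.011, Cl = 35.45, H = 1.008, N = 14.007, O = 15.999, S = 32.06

Molecular formula: C14H16ClNOS.
M = 14×12.011 + 1×35.45 + 16×1.008 + 1×14.007 + 1×15.999 + 1×32.06 = 281.80 g/mol.

281.80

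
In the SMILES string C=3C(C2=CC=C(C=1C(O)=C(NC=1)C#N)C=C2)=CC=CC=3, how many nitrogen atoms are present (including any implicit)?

The symbol for nitrogen appears 2 times in the SMILES.

2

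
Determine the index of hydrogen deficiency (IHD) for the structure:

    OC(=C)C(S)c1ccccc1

5

Molecular formula from the SMILES: C9H10OS.
DoU = (2C + 2 + N − H − X)/2 = (2·9 + 2 + 0 − 10 − 0)/2 = 10/2 = 5.
(Structurally: 1 ring(s) + 4 π bond(s) = 5.)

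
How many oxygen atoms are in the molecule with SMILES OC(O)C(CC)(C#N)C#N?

The symbol for oxygen appears 2 times in the SMILES.

2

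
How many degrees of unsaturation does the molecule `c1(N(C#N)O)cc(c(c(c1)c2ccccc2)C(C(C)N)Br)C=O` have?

11

Molecular formula from the SMILES: C17H16BrN3O2.
DoU = (2C + 2 + N − H − X)/2 = (2·17 + 2 + 3 − 16 − 1)/2 = 22/2 = 11.
(Structurally: 2 ring(s) + 9 π bond(s) = 11.)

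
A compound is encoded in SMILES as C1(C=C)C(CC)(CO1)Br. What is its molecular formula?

Heavy atoms from the SMILES: 1 Br, 7 C, 1 O.
Implicit hydrogens by atom environment:
  3 × C: 2 H each → 6
  2 × C: 1 H each → 2
  1 × Br: no H
  1 × C: 3 H
  1 × C: no H
  1 × O: no H
  Total hydrogens = 11.
Molecular formula: C7H11BrO

C7H11BrO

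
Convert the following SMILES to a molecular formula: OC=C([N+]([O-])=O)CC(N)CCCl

C6H11ClN2O3

Heavy atoms from the SMILES: 6 C, 1 Cl, 2 N, 3 O.
Implicit hydrogens by atom environment:
  3 × C: 2 H each → 6
  2 × C: 1 H each → 2
  1 × C: no H
  1 × Cl: no H
  1 × N: 2 H
  1 × N (charge +1): no H
  1 × O: 1 H
  1 × O: no H
  1 × O (charge -1): no H
  Total hydrogens = 11.
Molecular formula: C6H11ClN2O3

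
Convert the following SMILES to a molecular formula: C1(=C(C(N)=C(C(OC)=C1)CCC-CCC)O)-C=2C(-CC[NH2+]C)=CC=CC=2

Heavy atoms from the SMILES: 22 C, 2 N, 2 O.
Implicit hydrogens by atom environment:
  7 × C: 2 H each → 14
  7 × C (aromatic): no H
  5 × C (aromatic): 1 H each → 5
  3 × C: 3 H each → 9
  1 × N (charge +1): 2 H
  1 × N: 2 H
  1 × O: 1 H
  1 × O: no H
  Total hydrogens = 33.
Net charge +1.
Molecular formula: C22H33N2O2+

C22H33N2O2+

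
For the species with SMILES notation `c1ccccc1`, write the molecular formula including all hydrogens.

C6H6

Heavy atoms from the SMILES: 6 C.
Implicit hydrogens by atom environment:
  6 × C (aromatic): 1 H each → 6
  Total hydrogens = 6.
Molecular formula: C6H6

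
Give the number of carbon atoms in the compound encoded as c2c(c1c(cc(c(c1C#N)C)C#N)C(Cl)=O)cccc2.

The symbol for carbon appears 16 times in the SMILES. Lowercase c denotes aromatic carbon and counts toward C.

16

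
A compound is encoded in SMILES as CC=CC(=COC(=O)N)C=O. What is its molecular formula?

Heavy atoms from the SMILES: 7 C, 1 N, 3 O.
Implicit hydrogens by atom environment:
  4 × C: 1 H each → 4
  3 × O: no H
  2 × C: no H
  1 × C: 3 H
  1 × N: 2 H
  Total hydrogens = 9.
Molecular formula: C7H9NO3

C7H9NO3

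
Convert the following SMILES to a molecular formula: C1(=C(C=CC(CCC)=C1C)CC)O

Heavy atoms from the SMILES: 12 C, 1 O.
Implicit hydrogens by atom environment:
  4 × C (aromatic): no H
  3 × C: 3 H each → 9
  3 × C: 2 H each → 6
  2 × C (aromatic): 1 H each → 2
  1 × O: 1 H
  Total hydrogens = 18.
Molecular formula: C12H18O

C12H18O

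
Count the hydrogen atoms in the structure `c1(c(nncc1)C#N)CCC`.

Hydrogens are implicit in SMILES; fill each atom to its normal valence:
  2 × C: 2 H each → 4
  2 × C (aromatic): 1 H each → 2
  2 × C (aromatic): no H
  2 × N (aromatic): no H
  1 × C: 3 H
  1 × C: no H
  1 × N: no H
  Total hydrogens = 9.

9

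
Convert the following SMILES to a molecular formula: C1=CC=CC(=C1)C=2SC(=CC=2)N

C10H9NS

Heavy atoms from the SMILES: 10 C, 1 N, 1 S.
Implicit hydrogens by atom environment:
  7 × C (aromatic): 1 H each → 7
  3 × C (aromatic): no H
  1 × N: 2 H
  1 × S (aromatic): no H
  Total hydrogens = 9.
Molecular formula: C10H9NS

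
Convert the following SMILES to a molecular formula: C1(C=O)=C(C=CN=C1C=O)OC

Heavy atoms from the SMILES: 8 C, 1 N, 3 O.
Implicit hydrogens by atom environment:
  3 × C (aromatic): no H
  3 × O: no H
  2 × C (aromatic): 1 H each → 2
  2 × C: 1 H each → 2
  1 × C: 3 H
  1 × N (aromatic): no H
  Total hydrogens = 7.
Molecular formula: C8H7NO3

C8H7NO3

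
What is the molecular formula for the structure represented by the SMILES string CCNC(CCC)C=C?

Heavy atoms from the SMILES: 8 C, 1 N.
Implicit hydrogens by atom environment:
  4 × C: 2 H each → 8
  2 × C: 3 H each → 6
  2 × C: 1 H each → 2
  1 × N: 1 H
  Total hydrogens = 17.
Molecular formula: C8H17N

C8H17N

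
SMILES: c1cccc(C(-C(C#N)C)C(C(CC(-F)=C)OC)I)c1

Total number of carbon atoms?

The symbol for carbon appears 16 times in the SMILES. Lowercase c denotes aromatic carbon and counts toward C.

16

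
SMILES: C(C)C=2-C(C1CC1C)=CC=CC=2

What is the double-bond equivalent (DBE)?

Molecular formula from the SMILES: C12H16.
DoU = (2C + 2 + N − H − X)/2 = (2·12 + 2 + 0 − 16 − 0)/2 = 10/2 = 5.
(Structurally: 2 ring(s) + 3 π bond(s) = 5.)

5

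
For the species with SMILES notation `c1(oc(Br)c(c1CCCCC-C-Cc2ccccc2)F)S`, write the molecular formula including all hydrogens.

C17H20BrFOS

Heavy atoms from the SMILES: 1 Br, 17 C, 1 F, 1 O, 1 S.
Implicit hydrogens by atom environment:
  7 × C: 2 H each → 14
  5 × C (aromatic): 1 H each → 5
  5 × C (aromatic): no H
  1 × Br: no H
  1 × F: no H
  1 × O (aromatic): no H
  1 × S: 1 H
  Total hydrogens = 20.
Molecular formula: C17H20BrFOS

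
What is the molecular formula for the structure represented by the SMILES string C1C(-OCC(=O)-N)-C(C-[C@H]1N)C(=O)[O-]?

C8H13N2O4-

Heavy atoms from the SMILES: 8 C, 2 N, 4 O.
Implicit hydrogens by atom environment:
  3 × C: 2 H each → 6
  3 × C: 1 H each → 3
  3 × O: no H
  2 × C: no H
  2 × N: 2 H each → 4
  1 × O (charge -1): no H
  Total hydrogens = 13.
Net charge -1.
Molecular formula: C8H13N2O4-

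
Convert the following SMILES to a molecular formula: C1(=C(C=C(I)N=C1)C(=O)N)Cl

C6H4ClIN2O

Heavy atoms from the SMILES: 6 C, 1 Cl, 1 I, 2 N, 1 O.
Implicit hydrogens by atom environment:
  3 × C (aromatic): no H
  2 × C (aromatic): 1 H each → 2
  1 × C: no H
  1 × Cl: no H
  1 × I: no H
  1 × N: 2 H
  1 × N (aromatic): no H
  1 × O: no H
  Total hydrogens = 4.
Molecular formula: C6H4ClIN2O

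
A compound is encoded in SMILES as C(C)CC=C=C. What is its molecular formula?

C6H10

Heavy atoms from the SMILES: 6 C.
Implicit hydrogens by atom environment:
  3 × C: 2 H each → 6
  1 × C: 3 H
  1 × C: 1 H
  1 × C: no H
  Total hydrogens = 10.
Molecular formula: C6H10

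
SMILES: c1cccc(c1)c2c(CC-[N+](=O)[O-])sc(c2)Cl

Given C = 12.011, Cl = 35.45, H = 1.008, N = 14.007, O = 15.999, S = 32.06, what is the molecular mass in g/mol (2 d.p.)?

267.73

Molecular formula: C12H10ClNO2S.
M = 12×12.011 + 1×35.45 + 10×1.008 + 1×14.007 + 2×15.999 + 1×32.06 = 267.73 g/mol.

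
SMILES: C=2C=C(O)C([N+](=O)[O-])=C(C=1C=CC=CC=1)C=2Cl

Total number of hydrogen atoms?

8

Hydrogens are implicit in SMILES; fill each atom to its normal valence:
  7 × C (aromatic): 1 H each → 7
  5 × C (aromatic): no H
  1 × Cl: no H
  1 × N (charge +1): no H
  1 × O: 1 H
  1 × O: no H
  1 × O (charge -1): no H
  Total hydrogens = 8.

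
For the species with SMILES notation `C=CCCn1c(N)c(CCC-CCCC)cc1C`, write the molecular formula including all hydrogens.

Heavy atoms from the SMILES: 16 C, 2 N.
Implicit hydrogens by atom environment:
  9 × C: 2 H each → 18
  3 × C (aromatic): no H
  2 × C: 3 H each → 6
  1 × C (aromatic): 1 H
  1 × C: 1 H
  1 × N: 2 H
  1 × N (aromatic): no H
  Total hydrogens = 28.
Molecular formula: C16H28N2

C16H28N2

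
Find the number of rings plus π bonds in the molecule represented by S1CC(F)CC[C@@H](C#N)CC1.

3

Molecular formula from the SMILES: C8H12FNS.
DoU = (2C + 2 + N − H − X)/2 = (2·8 + 2 + 1 − 12 − 1)/2 = 6/2 = 3.
(Structurally: 1 ring(s) + 2 π bond(s) = 3.)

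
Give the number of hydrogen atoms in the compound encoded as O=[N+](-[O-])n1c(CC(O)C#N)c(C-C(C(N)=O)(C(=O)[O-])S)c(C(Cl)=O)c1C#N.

Hydrogens are implicit in SMILES; fill each atom to its normal valence:
  6 × C: no H
  4 × C (aromatic): no H
  4 × O: no H
  2 × C: 2 H each → 4
  2 × N: no H
  2 × O (charge -1): no H
  1 × C: 1 H
  1 × Cl: no H
  1 × N: 2 H
  1 × N (aromatic): no H
  1 × N (charge +1): no H
  1 × O: 1 H
  1 × S: 1 H
  Total hydrogens = 9.

9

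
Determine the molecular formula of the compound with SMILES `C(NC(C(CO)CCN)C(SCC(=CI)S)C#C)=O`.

Heavy atoms from the SMILES: 12 C, 1 I, 2 N, 2 O, 2 S.
Implicit hydrogens by atom environment:
  6 × C: 1 H each → 6
  4 × C: 2 H each → 8
  2 × C: no H
  1 × I: no H
  1 × N: 2 H
  1 × N: 1 H
  1 × O: 1 H
  1 × O: no H
  1 × S: 1 H
  1 × S: no H
  Total hydrogens = 19.
Molecular formula: C12H19IN2O2S2

C12H19IN2O2S2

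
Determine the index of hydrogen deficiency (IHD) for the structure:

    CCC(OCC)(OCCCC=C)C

1

Molecular formula from the SMILES: C11H22O2.
DoU = (2C + 2 + N − H − X)/2 = (2·11 + 2 + 0 − 22 − 0)/2 = 2/2 = 1.
(Structurally: 0 ring(s) + 1 π bond(s) = 1.)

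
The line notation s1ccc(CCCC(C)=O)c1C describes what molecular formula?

C10H14OS

Heavy atoms from the SMILES: 10 C, 1 O, 1 S.
Implicit hydrogens by atom environment:
  3 × C: 2 H each → 6
  2 × C: 3 H each → 6
  2 × C (aromatic): 1 H each → 2
  2 × C (aromatic): no H
  1 × C: no H
  1 × O: no H
  1 × S (aromatic): no H
  Total hydrogens = 14.
Molecular formula: C10H14OS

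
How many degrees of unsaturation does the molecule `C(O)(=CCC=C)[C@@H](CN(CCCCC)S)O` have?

Molecular formula from the SMILES: C12H23NO2S.
DoU = (2C + 2 + N − H − X)/2 = (2·12 + 2 + 1 − 23 − 0)/2 = 4/2 = 2.
(Structurally: 0 ring(s) + 2 π bond(s) = 2.)

2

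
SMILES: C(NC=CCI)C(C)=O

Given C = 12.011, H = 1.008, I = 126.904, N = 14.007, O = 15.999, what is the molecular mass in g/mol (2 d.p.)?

Molecular formula: C6H10INO.
M = 6×12.011 + 10×1.008 + 1×126.904 + 1×14.007 + 1×15.999 = 239.06 g/mol.

239.06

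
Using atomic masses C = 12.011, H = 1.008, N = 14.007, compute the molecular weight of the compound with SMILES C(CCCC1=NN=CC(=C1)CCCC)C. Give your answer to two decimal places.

206.33

Molecular formula: C13H22N2.
M = 13×12.011 + 22×1.008 + 2×14.007 = 206.33 g/mol.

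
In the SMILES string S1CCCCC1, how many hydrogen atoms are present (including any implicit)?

10

Hydrogens are implicit in SMILES; fill each atom to its normal valence:
  5 × C: 2 H each → 10
  1 × S: no H
  Total hydrogens = 10.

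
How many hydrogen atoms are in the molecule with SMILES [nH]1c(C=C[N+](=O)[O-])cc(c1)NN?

8

Hydrogens are implicit in SMILES; fill each atom to its normal valence:
  2 × C (aromatic): 1 H each → 2
  2 × C: 1 H each → 2
  2 × C (aromatic): no H
  1 × N: 2 H
  1 × N (aromatic): 1 H
  1 × N: 1 H
  1 × N (charge +1): no H
  1 × O: no H
  1 × O (charge -1): no H
  Total hydrogens = 8.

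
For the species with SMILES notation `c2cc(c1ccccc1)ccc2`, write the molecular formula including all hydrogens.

Heavy atoms from the SMILES: 12 C.
Implicit hydrogens by atom environment:
  10 × C (aromatic): 1 H each → 10
  2 × C (aromatic): no H
  Total hydrogens = 10.
Molecular formula: C12H10

C12H10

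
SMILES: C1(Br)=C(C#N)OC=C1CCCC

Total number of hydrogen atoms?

Hydrogens are implicit in SMILES; fill each atom to its normal valence:
  3 × C: 2 H each → 6
  3 × C (aromatic): no H
  1 × Br: no H
  1 × C: 3 H
  1 × C (aromatic): 1 H
  1 × C: no H
  1 × N: no H
  1 × O (aromatic): no H
  Total hydrogens = 10.

10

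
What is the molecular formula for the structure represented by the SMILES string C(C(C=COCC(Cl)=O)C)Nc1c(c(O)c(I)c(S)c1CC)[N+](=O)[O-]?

Heavy atoms from the SMILES: 15 C, 1 Cl, 1 I, 2 N, 5 O, 1 S.
Implicit hydrogens by atom environment:
  6 × C (aromatic): no H
  3 × C: 2 H each → 6
  3 × C: 1 H each → 3
  3 × O: no H
  2 × C: 3 H each → 6
  1 × C: no H
  1 × Cl: no H
  1 × I: no H
  1 × N: 1 H
  1 × N (charge +1): no H
  1 × O: 1 H
  1 × O (charge -1): no H
  1 × S: 1 H
  Total hydrogens = 18.
Molecular formula: C15H18ClIN2O5S

C15H18ClIN2O5S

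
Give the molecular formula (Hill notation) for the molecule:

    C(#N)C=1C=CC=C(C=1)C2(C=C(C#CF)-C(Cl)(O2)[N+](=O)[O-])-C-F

Heavy atoms from the SMILES: 14 C, 1 Cl, 2 F, 2 N, 3 O.
Implicit hydrogens by atom environment:
  6 × C: no H
  4 × C (aromatic): 1 H each → 4
  2 × C (aromatic): no H
  2 × F: no H
  2 × O: no H
  1 × C: 2 H
  1 × C: 1 H
  1 × Cl: no H
  1 × N: no H
  1 × N (charge +1): no H
  1 × O (charge -1): no H
  Total hydrogens = 7.
Molecular formula: C14H7ClF2N2O3

C14H7ClF2N2O3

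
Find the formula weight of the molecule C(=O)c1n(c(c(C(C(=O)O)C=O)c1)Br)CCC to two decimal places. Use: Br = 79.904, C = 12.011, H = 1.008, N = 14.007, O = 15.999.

Molecular formula: C11H12BrNO4.
M = 1×79.904 + 11×12.011 + 12×1.008 + 1×14.007 + 4×15.999 = 302.12 g/mol.

302.12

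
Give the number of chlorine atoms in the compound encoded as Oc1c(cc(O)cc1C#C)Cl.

1

The symbol for chlorine appears 1 time in the SMILES.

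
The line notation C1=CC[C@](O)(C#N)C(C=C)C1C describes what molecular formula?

Heavy atoms from the SMILES: 10 C, 1 N, 1 O.
Implicit hydrogens by atom environment:
  5 × C: 1 H each → 5
  2 × C: 2 H each → 4
  2 × C: no H
  1 × C: 3 H
  1 × N: no H
  1 × O: 1 H
  Total hydrogens = 13.
Molecular formula: C10H13NO

C10H13NO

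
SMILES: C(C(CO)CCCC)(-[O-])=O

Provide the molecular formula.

Heavy atoms from the SMILES: 7 C, 3 O.
Implicit hydrogens by atom environment:
  4 × C: 2 H each → 8
  1 × C: 3 H
  1 × C: 1 H
  1 × C: no H
  1 × O: 1 H
  1 × O: no H
  1 × O (charge -1): no H
  Total hydrogens = 13.
Net charge -1.
Molecular formula: C7H13O3-

C7H13O3-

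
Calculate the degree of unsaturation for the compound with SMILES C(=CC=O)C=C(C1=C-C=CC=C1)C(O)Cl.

7

Molecular formula from the SMILES: C12H11ClO2.
DoU = (2C + 2 + N − H − X)/2 = (2·12 + 2 + 0 − 11 − 1)/2 = 14/2 = 7.
(Structurally: 1 ring(s) + 6 π bond(s) = 7.)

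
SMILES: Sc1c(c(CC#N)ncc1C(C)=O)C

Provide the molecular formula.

Heavy atoms from the SMILES: 10 C, 2 N, 1 O, 1 S.
Implicit hydrogens by atom environment:
  4 × C (aromatic): no H
  2 × C: 3 H each → 6
  2 × C: no H
  1 × C: 2 H
  1 × C (aromatic): 1 H
  1 × N (aromatic): no H
  1 × N: no H
  1 × O: no H
  1 × S: 1 H
  Total hydrogens = 10.
Molecular formula: C10H10N2OS

C10H10N2OS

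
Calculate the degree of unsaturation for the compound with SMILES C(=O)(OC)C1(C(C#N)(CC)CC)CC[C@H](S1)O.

Molecular formula from the SMILES: C12H19NO3S.
DoU = (2C + 2 + N − H − X)/2 = (2·12 + 2 + 1 − 19 − 0)/2 = 8/2 = 4.
(Structurally: 1 ring(s) + 3 π bond(s) = 4.)

4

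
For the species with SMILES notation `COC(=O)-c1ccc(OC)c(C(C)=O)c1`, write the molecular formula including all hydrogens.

C11H12O4

Heavy atoms from the SMILES: 11 C, 4 O.
Implicit hydrogens by atom environment:
  4 × O: no H
  3 × C: 3 H each → 9
  3 × C (aromatic): 1 H each → 3
  3 × C (aromatic): no H
  2 × C: no H
  Total hydrogens = 12.
Molecular formula: C11H12O4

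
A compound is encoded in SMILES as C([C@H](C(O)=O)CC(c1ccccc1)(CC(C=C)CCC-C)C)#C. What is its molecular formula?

Heavy atoms from the SMILES: 21 C, 2 O.
Implicit hydrogens by atom environment:
  6 × C: 2 H each → 12
  5 × C (aromatic): 1 H each → 5
  4 × C: 1 H each → 4
  3 × C: no H
  2 × C: 3 H each → 6
  1 × C (aromatic): no H
  1 × O: 1 H
  1 × O: no H
  Total hydrogens = 28.
Molecular formula: C21H28O2

C21H28O2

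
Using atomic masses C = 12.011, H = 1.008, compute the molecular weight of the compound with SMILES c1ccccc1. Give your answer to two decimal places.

Molecular formula: C6H6.
M = 6×12.011 + 6×1.008 = 78.11 g/mol.

78.11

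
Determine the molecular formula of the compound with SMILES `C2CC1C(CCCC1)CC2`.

Heavy atoms from the SMILES: 10 C.
Implicit hydrogens by atom environment:
  8 × C: 2 H each → 16
  2 × C: 1 H each → 2
  Total hydrogens = 18.
Molecular formula: C10H18

C10H18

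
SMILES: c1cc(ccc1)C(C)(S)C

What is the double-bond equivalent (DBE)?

Molecular formula from the SMILES: C9H12S.
DoU = (2C + 2 + N − H − X)/2 = (2·9 + 2 + 0 − 12 − 0)/2 = 8/2 = 4.
(Structurally: 1 ring(s) + 3 π bond(s) = 4.)

4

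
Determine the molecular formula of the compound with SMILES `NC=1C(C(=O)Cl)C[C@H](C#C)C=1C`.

C9H10ClNO

Heavy atoms from the SMILES: 9 C, 1 Cl, 1 N, 1 O.
Implicit hydrogens by atom environment:
  4 × C: no H
  3 × C: 1 H each → 3
  1 × C: 3 H
  1 × C: 2 H
  1 × Cl: no H
  1 × N: 2 H
  1 × O: no H
  Total hydrogens = 10.
Molecular formula: C9H10ClNO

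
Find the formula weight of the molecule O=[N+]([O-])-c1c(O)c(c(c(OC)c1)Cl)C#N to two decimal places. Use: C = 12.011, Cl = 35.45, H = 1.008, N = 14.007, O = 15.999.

Molecular formula: C8H5ClN2O4.
M = 8×12.011 + 1×35.45 + 5×1.008 + 2×14.007 + 4×15.999 = 228.59 g/mol.

228.59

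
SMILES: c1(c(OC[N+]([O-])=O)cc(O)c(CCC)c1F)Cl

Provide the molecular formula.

C10H11ClFNO4

Heavy atoms from the SMILES: 10 C, 1 Cl, 1 F, 1 N, 4 O.
Implicit hydrogens by atom environment:
  5 × C (aromatic): no H
  3 × C: 2 H each → 6
  2 × O: no H
  1 × C: 3 H
  1 × C (aromatic): 1 H
  1 × Cl: no H
  1 × F: no H
  1 × N (charge +1): no H
  1 × O: 1 H
  1 × O (charge -1): no H
  Total hydrogens = 11.
Molecular formula: C10H11ClFNO4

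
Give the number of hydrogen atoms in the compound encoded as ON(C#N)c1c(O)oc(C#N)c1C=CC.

Hydrogens are implicit in SMILES; fill each atom to its normal valence:
  4 × C (aromatic): no H
  3 × N: no H
  2 × C: 1 H each → 2
  2 × C: no H
  2 × O: 1 H each → 2
  1 × C: 3 H
  1 × O (aromatic): no H
  Total hydrogens = 7.

7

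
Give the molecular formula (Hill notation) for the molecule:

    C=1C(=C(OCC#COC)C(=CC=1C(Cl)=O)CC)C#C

Heavy atoms from the SMILES: 15 C, 1 Cl, 3 O.
Implicit hydrogens by atom environment:
  4 × C (aromatic): no H
  4 × C: no H
  3 × O: no H
  2 × C: 3 H each → 6
  2 × C: 2 H each → 4
  2 × C (aromatic): 1 H each → 2
  1 × C: 1 H
  1 × Cl: no H
  Total hydrogens = 13.
Molecular formula: C15H13ClO3

C15H13ClO3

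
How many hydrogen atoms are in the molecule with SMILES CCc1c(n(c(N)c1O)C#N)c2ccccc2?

13

Hydrogens are implicit in SMILES; fill each atom to its normal valence:
  5 × C (aromatic): 1 H each → 5
  5 × C (aromatic): no H
  1 × C: 3 H
  1 × C: 2 H
  1 × C: no H
  1 × N: 2 H
  1 × N (aromatic): no H
  1 × N: no H
  1 × O: 1 H
  Total hydrogens = 13.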